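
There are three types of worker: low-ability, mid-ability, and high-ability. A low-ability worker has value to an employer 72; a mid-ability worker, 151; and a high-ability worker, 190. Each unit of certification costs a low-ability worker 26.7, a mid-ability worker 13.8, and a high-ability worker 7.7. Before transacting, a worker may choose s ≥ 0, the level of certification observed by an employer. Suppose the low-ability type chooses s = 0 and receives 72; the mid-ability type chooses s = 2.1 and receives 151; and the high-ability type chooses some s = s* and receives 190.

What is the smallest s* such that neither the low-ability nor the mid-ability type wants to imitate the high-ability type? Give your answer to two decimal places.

Mid-ability type (on-path payoff 151 − 13.8×2.1 = 122.02) won't mimic when 122.02 ≥ 190 − 13.8·s*, i.e. s* ≥ 4.93.
Low-ability type (on-path payoff 72) won't mimic when 72 ≥ 190 − 26.7·s*, i.e. s* ≥ 4.42.
Both must hold, so s* = max(4.42, 4.93) = 4.93. The mid-ability type's constraint binds.

4.93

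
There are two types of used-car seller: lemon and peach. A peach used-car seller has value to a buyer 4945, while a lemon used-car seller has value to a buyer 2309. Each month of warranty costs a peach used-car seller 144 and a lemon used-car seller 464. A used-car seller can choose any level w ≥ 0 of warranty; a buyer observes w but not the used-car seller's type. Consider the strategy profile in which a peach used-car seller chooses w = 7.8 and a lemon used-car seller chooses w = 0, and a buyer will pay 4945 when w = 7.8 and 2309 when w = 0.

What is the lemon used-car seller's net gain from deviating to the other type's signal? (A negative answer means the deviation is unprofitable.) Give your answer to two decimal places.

-983.20

Playing w = 0 the lemon used-car seller receives 2309.
Deviating to w = 7.8 brings payment 4945 at cost 464 × 7.8 = 3619.2, netting 1325.8.
Gain from deviating: 1325.8 − 2309 = -983.20.
The gain is negative, so the lemon type's incentive-compatibility constraint is satisfied.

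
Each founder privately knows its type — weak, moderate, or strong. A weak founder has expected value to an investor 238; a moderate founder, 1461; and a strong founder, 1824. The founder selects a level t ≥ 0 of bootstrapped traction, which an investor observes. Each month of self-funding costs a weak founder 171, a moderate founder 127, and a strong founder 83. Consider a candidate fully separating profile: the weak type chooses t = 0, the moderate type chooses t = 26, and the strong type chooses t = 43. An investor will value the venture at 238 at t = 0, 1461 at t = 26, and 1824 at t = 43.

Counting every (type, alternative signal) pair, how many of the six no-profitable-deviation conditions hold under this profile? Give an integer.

Weak (own payoff 238): to t=26 gives 1461 − 171×26 = -2985 → no gain ✓; to t=43 gives 1824 − 171×43 = -5529 → no gain ✓.
Moderate (own payoff 1461 − 127×26 = -1841): to t=0 gives 238 → profitable ✗; to t=43 gives 1824 − 127×43 = -3637 → no gain ✓.
Strong (own payoff 1824 − 83×43 = -1745): to t=0 gives 238 → profitable ✗; to t=26 gives 1461 − 83×26 = -697 → profitable ✗.
3 of the 6 constraints hold; not an equilibrium.

3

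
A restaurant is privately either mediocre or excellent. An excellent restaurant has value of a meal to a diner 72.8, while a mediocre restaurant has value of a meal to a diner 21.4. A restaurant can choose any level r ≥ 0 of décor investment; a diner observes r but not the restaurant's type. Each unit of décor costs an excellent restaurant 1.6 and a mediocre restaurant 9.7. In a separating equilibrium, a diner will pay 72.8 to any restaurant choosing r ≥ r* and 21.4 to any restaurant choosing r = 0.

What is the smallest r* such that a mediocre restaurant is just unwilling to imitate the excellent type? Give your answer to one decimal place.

5.3

A mediocre restaurant choosing r = 0 receives 21.4.
Imitating at r* instead would pay 72.8 at cost 9.7·r*, netting 72.8 − 9.7·r*.
Indifference: 21.4 = 72.8 − 9.7·r*, so r* = (72.8 − 21.4) / 9.7 ≈ 5.3.
At r* the mediocre type's incentive constraint just binds; the excellent type strictly prefers r* since its per-unit cost is lower.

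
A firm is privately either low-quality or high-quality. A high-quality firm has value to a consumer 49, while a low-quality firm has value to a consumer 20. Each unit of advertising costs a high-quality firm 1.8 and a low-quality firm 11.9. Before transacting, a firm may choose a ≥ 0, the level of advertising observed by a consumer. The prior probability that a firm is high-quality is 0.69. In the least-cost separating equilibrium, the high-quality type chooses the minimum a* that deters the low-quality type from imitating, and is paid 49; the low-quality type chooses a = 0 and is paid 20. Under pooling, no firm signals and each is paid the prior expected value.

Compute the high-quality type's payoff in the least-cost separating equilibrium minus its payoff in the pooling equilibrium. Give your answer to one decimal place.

Least-cost separating signal: a* solves 20 = 49 − 11.9·a*, so a* = (49 − 20)/11.9 ≈ 2.4370.
High-quality type's separating payoff: 49 − 1.8 × a* = 49 − 1.8 × (49 − 20)/11.9 = 49 − 52.2/11.9 ≈ 44.613.
Pooling payoff: 0.69 × 49 + 0.31 × 20 = 40.01.
Difference: 44.613 − 40.01 = 4.603, i.e. 4.6 to one decimal place.
The high-quality type prefers to separate.

4.6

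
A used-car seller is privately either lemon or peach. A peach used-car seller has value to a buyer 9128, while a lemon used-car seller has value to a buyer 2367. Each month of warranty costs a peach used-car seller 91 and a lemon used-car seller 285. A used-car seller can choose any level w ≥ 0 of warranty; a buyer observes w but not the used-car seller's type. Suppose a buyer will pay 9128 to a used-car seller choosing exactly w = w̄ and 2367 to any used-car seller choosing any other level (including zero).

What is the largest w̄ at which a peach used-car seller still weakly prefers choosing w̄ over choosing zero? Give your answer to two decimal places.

Choosing w̄ yields the peach type 9128 − 91·w̄; choosing zero yields 2367.
The peach type is indifferent at 9128 − 91·w̄ = 2367, i.e. w̄ = (9128 − 2367) / 91 ≈ 74.30.
For any w̄ above 74.30 the peach type would rather pool at zero, so separation collapses.

74.30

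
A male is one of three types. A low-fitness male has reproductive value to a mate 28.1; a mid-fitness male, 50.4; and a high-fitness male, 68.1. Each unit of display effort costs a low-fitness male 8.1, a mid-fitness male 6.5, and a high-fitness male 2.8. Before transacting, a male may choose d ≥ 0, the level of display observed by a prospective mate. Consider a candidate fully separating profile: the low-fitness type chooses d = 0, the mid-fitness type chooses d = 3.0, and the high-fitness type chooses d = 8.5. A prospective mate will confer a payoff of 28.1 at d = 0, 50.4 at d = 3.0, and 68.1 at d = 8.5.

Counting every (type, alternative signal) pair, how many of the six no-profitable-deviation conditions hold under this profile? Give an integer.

6

Mid-fitness (own payoff 50.4 − 6.5×3.0 = 30.9): to d=0 gives 28.1 → no gain ✓; to d=8.5 gives 68.1 − 6.5×8.5 = 12.85 → no gain ✓.
Low-fitness (own payoff 28.1): to d=3.0 gives 50.4 − 8.1×3.0 = 26.1 → no gain ✓; to d=8.5 gives 68.1 − 8.1×8.5 = -0.75 → no gain ✓.
High-fitness (own payoff 68.1 − 2.8×8.5 = 44.3): to d=0 gives 28.1 → no gain ✓; to d=3.0 gives 50.4 − 2.8×3.0 = 42 → no gain ✓.
6 of the 6 constraints hold; this profile is a separating equilibrium.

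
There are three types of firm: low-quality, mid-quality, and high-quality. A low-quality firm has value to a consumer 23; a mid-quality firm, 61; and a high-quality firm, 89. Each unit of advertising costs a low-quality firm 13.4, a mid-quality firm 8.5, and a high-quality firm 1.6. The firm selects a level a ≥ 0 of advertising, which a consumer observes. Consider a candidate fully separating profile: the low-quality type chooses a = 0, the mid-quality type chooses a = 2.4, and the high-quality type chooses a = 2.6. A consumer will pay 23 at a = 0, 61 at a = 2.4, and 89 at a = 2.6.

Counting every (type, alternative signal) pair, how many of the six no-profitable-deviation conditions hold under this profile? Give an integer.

High-quality (own payoff 89 − 1.6×2.6 = 84.84): to a=0 gives 23 → no gain ✓; to a=2.4 gives 61 − 1.6×2.4 = 57.16 → no gain ✓.
Mid-quality (own payoff 61 − 8.5×2.4 = 40.6): to a=0 gives 23 → no gain ✓; to a=2.6 gives 89 − 8.5×2.6 = 66.9 → profitable ✗.
Low-quality (own payoff 23): to a=2.4 gives 61 − 13.4×2.4 = 28.84 → profitable ✗; to a=2.6 gives 89 − 13.4×2.6 = 54.16 → profitable ✗.
3 of the 6 constraints hold; not an equilibrium.

3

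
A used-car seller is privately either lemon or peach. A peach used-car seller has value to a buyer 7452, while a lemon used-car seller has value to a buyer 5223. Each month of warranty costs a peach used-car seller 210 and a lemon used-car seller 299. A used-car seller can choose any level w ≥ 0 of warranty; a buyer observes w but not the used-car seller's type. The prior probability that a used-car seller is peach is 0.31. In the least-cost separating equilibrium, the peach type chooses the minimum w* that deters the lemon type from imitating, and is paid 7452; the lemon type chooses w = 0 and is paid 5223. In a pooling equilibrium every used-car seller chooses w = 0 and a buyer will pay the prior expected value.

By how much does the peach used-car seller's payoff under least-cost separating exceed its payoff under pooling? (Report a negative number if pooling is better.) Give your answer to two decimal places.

Least-cost separating signal: w* solves 5223 = 7452 − 299·w*, so w* = (7452 − 5223)/299 ≈ 7.4548.
Peach type's separating payoff: 7452 − 210 × w* = 7452 − 210 × (7452 − 5223)/299 = 7452 − 468090/299 ≈ 5886.4816.
Pooling payoff: 0.31 × 7452 + 0.69 × 5223 = 5913.99.
Difference: 5886.4816 − 5913.99 = -27.5084, i.e. -27.51 to two decimal places.
The peach type would prefer the pooling outcome.

-27.51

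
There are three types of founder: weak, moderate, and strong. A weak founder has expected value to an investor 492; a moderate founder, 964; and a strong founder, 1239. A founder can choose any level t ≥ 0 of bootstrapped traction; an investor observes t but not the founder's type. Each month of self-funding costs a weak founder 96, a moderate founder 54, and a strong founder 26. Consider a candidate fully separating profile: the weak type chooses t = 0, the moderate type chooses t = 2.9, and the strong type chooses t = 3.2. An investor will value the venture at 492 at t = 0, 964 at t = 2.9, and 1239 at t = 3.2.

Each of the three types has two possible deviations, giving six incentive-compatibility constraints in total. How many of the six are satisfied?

3

Weak (own payoff 492): to t=2.9 gives 964 − 96×2.9 = 685.6 → profitable ✗; to t=3.2 gives 1239 − 96×3.2 = 931.8 → profitable ✗.
Strong (own payoff 1239 − 26×3.2 = 1155.8): to t=0 gives 492 → no gain ✓; to t=2.9 gives 964 − 26×2.9 = 888.6 → no gain ✓.
Moderate (own payoff 964 − 54×2.9 = 807.4): to t=0 gives 492 → no gain ✓; to t=3.2 gives 1239 − 54×3.2 = 1066.2 → profitable ✗.
3 of the 6 constraints hold; not an equilibrium.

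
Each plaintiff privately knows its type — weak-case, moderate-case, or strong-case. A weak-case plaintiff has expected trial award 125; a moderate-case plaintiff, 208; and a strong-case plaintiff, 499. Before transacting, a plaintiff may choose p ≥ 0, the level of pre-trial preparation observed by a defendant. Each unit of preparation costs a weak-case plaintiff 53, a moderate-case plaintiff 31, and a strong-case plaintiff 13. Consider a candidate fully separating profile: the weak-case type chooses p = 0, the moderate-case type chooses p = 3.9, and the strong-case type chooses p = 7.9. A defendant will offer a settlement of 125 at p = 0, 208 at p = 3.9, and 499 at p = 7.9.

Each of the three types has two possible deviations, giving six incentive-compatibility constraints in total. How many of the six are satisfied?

4

Moderate-case (own payoff 208 − 31×3.9 = 87.1): to p=0 gives 125 → profitable ✗; to p=7.9 gives 499 − 31×7.9 = 254.1 → profitable ✗.
Strong-case (own payoff 499 − 13×7.9 = 396.3): to p=0 gives 125 → no gain ✓; to p=3.9 gives 208 − 13×3.9 = 157.3 → no gain ✓.
Weak-case (own payoff 125): to p=3.9 gives 208 − 53×3.9 = 1.3 → no gain ✓; to p=7.9 gives 499 − 53×7.9 = 80.3 → no gain ✓.
4 of the 6 constraints hold; not an equilibrium.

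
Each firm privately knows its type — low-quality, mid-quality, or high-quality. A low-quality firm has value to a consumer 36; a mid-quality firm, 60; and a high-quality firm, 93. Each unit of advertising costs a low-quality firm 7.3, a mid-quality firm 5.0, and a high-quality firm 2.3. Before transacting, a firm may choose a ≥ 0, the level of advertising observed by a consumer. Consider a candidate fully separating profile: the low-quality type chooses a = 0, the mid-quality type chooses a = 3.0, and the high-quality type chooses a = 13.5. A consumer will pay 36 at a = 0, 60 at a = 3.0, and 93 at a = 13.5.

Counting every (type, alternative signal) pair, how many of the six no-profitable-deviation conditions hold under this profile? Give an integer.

5

Mid-quality (own payoff 60 − 5.0×3.0 = 45): to a=0 gives 36 → no gain ✓; to a=13.5 gives 93 − 5.0×13.5 = 25.5 → no gain ✓.
High-quality (own payoff 93 − 2.3×13.5 = 61.95): to a=0 gives 36 → no gain ✓; to a=3.0 gives 60 − 2.3×3.0 = 53.1 → no gain ✓.
Low-quality (own payoff 36): to a=3.0 gives 60 − 7.3×3.0 = 38.1 → profitable ✗; to a=13.5 gives 93 − 7.3×13.5 = -5.55 → no gain ✓.
5 of the 6 constraints hold; not an equilibrium.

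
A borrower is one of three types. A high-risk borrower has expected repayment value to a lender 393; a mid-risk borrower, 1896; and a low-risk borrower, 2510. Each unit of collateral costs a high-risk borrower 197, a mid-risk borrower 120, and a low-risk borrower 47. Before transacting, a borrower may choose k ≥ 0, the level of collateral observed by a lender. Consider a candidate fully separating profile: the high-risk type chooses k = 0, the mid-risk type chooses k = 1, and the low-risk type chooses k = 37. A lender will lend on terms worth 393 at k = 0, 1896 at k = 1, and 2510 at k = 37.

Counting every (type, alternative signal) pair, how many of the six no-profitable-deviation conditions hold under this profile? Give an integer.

High-risk (own payoff 393): to k=1 gives 1896 − 197×1 = 1699 → profitable ✗; to k=37 gives 2510 − 197×37 = -4779 → no gain ✓.
Mid-risk (own payoff 1896 − 120×1 = 1776): to k=0 gives 393 → no gain ✓; to k=37 gives 2510 − 120×37 = -1930 → no gain ✓.
Low-risk (own payoff 2510 − 47×37 = 771): to k=0 gives 393 → no gain ✓; to k=1 gives 1896 − 47×1 = 1849 → profitable ✗.
4 of the 6 constraints hold; not an equilibrium.

4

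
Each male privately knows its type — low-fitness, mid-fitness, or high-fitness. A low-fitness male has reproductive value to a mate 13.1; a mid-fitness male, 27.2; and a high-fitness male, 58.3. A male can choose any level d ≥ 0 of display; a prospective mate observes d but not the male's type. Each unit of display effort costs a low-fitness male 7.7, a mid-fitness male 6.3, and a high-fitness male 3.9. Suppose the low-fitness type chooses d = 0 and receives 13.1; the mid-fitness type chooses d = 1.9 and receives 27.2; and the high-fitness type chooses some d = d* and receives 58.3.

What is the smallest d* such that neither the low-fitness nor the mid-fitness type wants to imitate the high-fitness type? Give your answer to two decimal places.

6.84

Mid-fitness type (on-path payoff 27.2 − 6.3×1.9 = 15.23) won't mimic when 15.23 ≥ 58.3 − 6.3·d*, i.e. d* ≥ 6.84.
Low-fitness type (on-path payoff 13.1) won't mimic when 13.1 ≥ 58.3 − 7.7·d*, i.e. d* ≥ 5.87.
Both must hold, so d* = max(5.87, 6.84) = 6.84. The mid-fitness type's constraint binds.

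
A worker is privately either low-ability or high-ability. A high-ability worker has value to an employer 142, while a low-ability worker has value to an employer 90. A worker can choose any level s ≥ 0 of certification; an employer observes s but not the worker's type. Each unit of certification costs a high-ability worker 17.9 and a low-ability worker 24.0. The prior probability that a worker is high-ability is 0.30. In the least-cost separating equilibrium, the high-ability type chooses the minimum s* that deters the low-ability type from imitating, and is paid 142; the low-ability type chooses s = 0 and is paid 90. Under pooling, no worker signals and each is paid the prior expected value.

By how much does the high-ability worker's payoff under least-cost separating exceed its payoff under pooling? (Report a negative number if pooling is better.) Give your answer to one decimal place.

Least-cost separating signal: s* solves 90 = 142 − 24.0·s*, so s* = (142 − 90)/24.0 ≈ 2.1667.
High-ability type's separating payoff: 142 − 17.9 × s* = 142 − 17.9 × (142 − 90)/24.0 = 142 − 930.8/24.0 ≈ 103.217.
Pooling payoff: 0.30 × 142 + 0.70 × 90 = 105.6.
Difference: 103.217 − 105.6 = -2.383, i.e. -2.4 to one decimal place.
The high-ability type would prefer the pooling outcome.

-2.4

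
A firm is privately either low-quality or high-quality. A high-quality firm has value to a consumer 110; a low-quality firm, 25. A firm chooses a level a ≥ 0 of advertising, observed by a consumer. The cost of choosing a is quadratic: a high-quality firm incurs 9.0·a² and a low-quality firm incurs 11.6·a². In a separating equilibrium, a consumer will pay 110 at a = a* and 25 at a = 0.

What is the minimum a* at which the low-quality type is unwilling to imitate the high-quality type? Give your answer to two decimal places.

2.71

The low-quality type at a = 0 receives 25; imitating at a* yields 110 − 11.6·a*².
Indifference: 25 = 110 − 11.6·a*², so a*² = (110 − 25) / 11.6 ≈ 7.3276.
a* = √7.3276 ≈ 2.71.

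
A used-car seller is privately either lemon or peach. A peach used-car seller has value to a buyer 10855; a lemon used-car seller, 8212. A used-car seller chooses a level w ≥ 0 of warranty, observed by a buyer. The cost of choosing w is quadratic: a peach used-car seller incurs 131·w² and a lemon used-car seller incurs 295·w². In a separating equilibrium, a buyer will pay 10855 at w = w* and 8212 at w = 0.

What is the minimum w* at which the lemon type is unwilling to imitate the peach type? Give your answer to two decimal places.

The lemon type at w = 0 receives 8212; imitating at w* yields 10855 − 295·w*².
Indifference: 8212 = 10855 − 295·w*², so w*² = (10855 − 8212) / 295 ≈ 8.9593.
w* = √8.9593 ≈ 2.99.

2.99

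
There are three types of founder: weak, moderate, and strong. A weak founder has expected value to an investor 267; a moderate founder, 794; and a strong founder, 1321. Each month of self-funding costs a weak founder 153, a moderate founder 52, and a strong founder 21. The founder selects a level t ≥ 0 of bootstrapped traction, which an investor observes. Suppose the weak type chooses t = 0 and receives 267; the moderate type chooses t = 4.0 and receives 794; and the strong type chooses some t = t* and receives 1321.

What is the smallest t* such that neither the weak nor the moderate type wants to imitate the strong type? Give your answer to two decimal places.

14.13

Weak type (on-path payoff 267) won't mimic when 267 ≥ 1321 − 153·t*, i.e. t* ≥ 6.89.
Moderate type (on-path payoff 794 − 52×4.0 = 586) won't mimic when 586 ≥ 1321 − 52·t*, i.e. t* ≥ 14.13.
Both must hold, so t* = max(6.89, 14.13) = 14.13. The moderate type's constraint binds.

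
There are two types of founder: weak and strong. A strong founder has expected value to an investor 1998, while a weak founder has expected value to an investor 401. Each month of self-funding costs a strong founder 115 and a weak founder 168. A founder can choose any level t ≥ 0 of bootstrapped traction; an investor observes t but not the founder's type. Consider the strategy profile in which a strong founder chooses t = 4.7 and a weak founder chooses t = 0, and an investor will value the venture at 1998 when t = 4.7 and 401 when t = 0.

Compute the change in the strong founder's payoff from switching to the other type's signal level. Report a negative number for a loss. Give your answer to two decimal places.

Playing t = 4.7 the strong founder receives 1998 − 115 × 4.7 = 1457.5.
Deviating to t = 0 yields 401 instead.
Gain from deviating: 401 − 1457.5 = -1056.50.
The gain is negative, so the strong type's incentive-compatibility constraint is satisfied.

-1056.50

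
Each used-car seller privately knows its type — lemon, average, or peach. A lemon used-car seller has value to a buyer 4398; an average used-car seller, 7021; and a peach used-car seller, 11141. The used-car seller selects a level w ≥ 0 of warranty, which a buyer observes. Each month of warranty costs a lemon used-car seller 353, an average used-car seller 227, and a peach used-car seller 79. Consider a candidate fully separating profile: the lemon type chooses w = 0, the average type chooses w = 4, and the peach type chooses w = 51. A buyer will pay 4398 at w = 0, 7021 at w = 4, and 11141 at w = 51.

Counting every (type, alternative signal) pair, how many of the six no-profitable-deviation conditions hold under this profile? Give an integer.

Peach (own payoff 11141 − 79×51 = 7112): to w=0 gives 4398 → no gain ✓; to w=4 gives 7021 − 79×4 = 6705 → no gain ✓.
Average (own payoff 7021 − 227×4 = 6113): to w=0 gives 4398 → no gain ✓; to w=51 gives 11141 − 227×51 = -436 → no gain ✓.
Lemon (own payoff 4398): to w=4 gives 7021 − 353×4 = 5609 → profitable ✗; to w=51 gives 11141 − 353×51 = -6862 → no gain ✓.
5 of the 6 constraints hold; not an equilibrium.

5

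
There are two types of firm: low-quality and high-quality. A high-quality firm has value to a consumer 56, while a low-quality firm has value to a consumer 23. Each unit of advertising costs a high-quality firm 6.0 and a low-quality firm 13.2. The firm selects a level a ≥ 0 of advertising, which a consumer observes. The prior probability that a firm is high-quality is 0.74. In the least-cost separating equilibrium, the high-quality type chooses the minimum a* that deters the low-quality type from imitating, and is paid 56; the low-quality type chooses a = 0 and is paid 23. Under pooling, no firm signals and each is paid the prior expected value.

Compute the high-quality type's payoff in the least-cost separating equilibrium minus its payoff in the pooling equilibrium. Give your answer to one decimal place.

-6.4

Least-cost separating signal: a* solves 23 = 56 − 13.2·a*, so a* = (56 − 23)/13.2 = 2.5.
High-quality type's separating payoff: 56 − 6.0 × a* = 56 − 6.0 × (56 − 23)/13.2 = 56 − 198/13.2 = 41.
Pooling payoff: 0.74 × 56 + 0.26 × 23 = 47.42.
Difference: 41 − 47.42 = -6.42, i.e. -6.4 to one decimal place.
The high-quality type would prefer the pooling outcome.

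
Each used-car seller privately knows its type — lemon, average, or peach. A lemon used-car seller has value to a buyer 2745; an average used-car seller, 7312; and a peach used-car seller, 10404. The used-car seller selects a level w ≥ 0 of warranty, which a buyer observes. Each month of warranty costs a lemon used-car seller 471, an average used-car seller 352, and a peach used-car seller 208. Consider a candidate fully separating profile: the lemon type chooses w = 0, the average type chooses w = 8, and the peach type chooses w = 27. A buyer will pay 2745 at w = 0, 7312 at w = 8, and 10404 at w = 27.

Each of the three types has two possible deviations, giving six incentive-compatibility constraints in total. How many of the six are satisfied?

Lemon (own payoff 2745): to w=8 gives 7312 − 471×8 = 3544 → profitable ✗; to w=27 gives 10404 − 471×27 = -2313 → no gain ✓.
Peach (own payoff 10404 − 208×27 = 4788): to w=0 gives 2745 → no gain ✓; to w=8 gives 7312 − 208×8 = 5648 → profitable ✗.
Average (own payoff 7312 − 352×8 = 4496): to w=0 gives 2745 → no gain ✓; to w=27 gives 10404 − 352×27 = 900 → no gain ✓.
4 of the 6 constraints hold; not an equilibrium.

4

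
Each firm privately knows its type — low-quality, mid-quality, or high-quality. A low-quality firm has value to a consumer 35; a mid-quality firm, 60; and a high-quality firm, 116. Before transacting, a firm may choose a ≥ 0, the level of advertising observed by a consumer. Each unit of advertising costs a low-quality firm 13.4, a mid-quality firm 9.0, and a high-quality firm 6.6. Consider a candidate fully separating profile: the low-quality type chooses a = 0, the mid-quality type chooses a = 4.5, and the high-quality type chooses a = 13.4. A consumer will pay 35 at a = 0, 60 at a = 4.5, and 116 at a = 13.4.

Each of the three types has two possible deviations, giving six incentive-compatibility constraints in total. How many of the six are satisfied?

3

High-quality (own payoff 116 − 6.6×13.4 = 27.56): to a=0 gives 35 → profitable ✗; to a=4.5 gives 60 − 6.6×4.5 = 30.3 → profitable ✗.
Low-quality (own payoff 35): to a=4.5 gives 60 − 13.4×4.5 = -0.3 → no gain ✓; to a=13.4 gives 116 − 13.4×13.4 = -63.56 → no gain ✓.
Mid-quality (own payoff 60 − 9.0×4.5 = 19.5): to a=0 gives 35 → profitable ✗; to a=13.4 gives 116 − 9.0×13.4 = -4.6 → no gain ✓.
3 of the 6 constraints hold; not an equilibrium.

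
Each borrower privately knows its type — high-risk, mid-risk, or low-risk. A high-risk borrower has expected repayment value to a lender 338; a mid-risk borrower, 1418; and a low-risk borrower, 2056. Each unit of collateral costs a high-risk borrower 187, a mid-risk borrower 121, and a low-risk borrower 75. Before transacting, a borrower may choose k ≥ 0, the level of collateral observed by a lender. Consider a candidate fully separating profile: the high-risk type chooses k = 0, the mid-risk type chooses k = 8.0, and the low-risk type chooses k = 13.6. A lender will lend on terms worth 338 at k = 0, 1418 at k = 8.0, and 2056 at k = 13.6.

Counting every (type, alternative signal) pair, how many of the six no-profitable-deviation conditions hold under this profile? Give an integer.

Mid-risk (own payoff 1418 − 121×8.0 = 450): to k=0 gives 338 → no gain ✓; to k=13.6 gives 2056 − 121×13.6 = 410.4 → no gain ✓.
Low-risk (own payoff 2056 − 75×13.6 = 1036): to k=0 gives 338 → no gain ✓; to k=8.0 gives 1418 − 75×8.0 = 818 → no gain ✓.
High-risk (own payoff 338): to k=8.0 gives 1418 − 187×8.0 = -78 → no gain ✓; to k=13.6 gives 2056 − 187×13.6 = -487.2 → no gain ✓.
6 of the 6 constraints hold; this profile is a separating equilibrium.

6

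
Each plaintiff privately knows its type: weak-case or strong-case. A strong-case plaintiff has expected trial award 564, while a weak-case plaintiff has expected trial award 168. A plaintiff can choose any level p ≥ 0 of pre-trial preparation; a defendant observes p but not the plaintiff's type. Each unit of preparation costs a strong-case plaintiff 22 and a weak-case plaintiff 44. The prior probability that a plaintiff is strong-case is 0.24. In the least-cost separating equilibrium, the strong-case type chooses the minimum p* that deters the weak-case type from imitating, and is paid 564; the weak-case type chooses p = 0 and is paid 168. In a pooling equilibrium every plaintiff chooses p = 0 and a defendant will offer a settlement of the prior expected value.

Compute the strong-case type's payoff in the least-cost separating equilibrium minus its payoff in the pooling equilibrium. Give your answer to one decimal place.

103.0

Least-cost separating signal: p* solves 168 = 564 − 44·p*, so p* = (564 − 168)/44 = 9.
Strong-case type's separating payoff: 564 − 22 × p* = 564 − 22 × (564 − 168)/44 = 564 − 8712/44 = 366.
Pooling payoff: 0.24 × 564 + 0.76 × 168 = 263.04.
Difference: 366 − 263.04 = 102.96, i.e. 103.0 to one decimal place.
The strong-case type prefers to separate.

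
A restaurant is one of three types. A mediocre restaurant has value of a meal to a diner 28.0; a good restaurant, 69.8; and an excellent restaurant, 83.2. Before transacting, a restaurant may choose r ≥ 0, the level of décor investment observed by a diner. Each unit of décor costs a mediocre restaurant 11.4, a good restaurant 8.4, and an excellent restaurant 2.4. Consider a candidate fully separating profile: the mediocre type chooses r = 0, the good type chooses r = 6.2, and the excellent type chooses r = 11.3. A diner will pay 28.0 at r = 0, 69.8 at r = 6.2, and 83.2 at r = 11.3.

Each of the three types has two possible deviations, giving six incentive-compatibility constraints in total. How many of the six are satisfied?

5

Good (own payoff 69.8 − 8.4×6.2 = 17.72): to r=0 gives 28.0 → profitable ✗; to r=11.3 gives 83.2 − 8.4×11.3 = -11.72 → no gain ✓.
Excellent (own payoff 83.2 − 2.4×11.3 = 56.08): to r=0 gives 28.0 → no gain ✓; to r=6.2 gives 69.8 − 2.4×6.2 = 54.92 → no gain ✓.
Mediocre (own payoff 28.0): to r=6.2 gives 69.8 − 11.4×6.2 = -0.88 → no gain ✓; to r=11.3 gives 83.2 − 11.4×11.3 = -45.62 → no gain ✓.
5 of the 6 constraints hold; not an equilibrium.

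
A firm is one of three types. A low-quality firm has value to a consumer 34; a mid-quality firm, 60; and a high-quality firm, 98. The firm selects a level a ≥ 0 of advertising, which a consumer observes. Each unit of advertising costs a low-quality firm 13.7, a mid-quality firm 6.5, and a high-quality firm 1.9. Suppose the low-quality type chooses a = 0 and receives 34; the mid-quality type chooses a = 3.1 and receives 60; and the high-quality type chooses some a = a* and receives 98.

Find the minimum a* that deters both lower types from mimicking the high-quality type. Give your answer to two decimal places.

8.95

Low-quality type (on-path payoff 34) won't mimic when 34 ≥ 98 − 13.7·a*, i.e. a* ≥ 4.67.
Mid-quality type (on-path payoff 60 − 6.5×3.1 = 39.85) won't mimic when 39.85 ≥ 98 − 6.5·a*, i.e. a* ≥ 8.95.
Both must hold, so a* = max(4.67, 8.95) = 8.95. The mid-quality type's constraint binds.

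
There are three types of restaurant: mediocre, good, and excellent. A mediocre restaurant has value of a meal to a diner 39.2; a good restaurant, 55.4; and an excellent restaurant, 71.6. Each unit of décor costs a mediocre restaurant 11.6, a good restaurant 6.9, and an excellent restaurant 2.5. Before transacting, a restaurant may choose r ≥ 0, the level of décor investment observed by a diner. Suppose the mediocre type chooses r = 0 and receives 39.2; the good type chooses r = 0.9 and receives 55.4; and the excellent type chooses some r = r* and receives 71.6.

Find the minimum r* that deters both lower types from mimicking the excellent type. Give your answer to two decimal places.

3.25

Mediocre type (on-path payoff 39.2) won't mimic when 39.2 ≥ 71.6 − 11.6·r*, i.e. r* ≥ 2.79.
Good type (on-path payoff 55.4 − 6.9×0.9 = 49.19) won't mimic when 49.19 ≥ 71.6 − 6.9·r*, i.e. r* ≥ 3.25.
Both must hold, so r* = max(2.79, 3.25) = 3.25. The good type's constraint binds.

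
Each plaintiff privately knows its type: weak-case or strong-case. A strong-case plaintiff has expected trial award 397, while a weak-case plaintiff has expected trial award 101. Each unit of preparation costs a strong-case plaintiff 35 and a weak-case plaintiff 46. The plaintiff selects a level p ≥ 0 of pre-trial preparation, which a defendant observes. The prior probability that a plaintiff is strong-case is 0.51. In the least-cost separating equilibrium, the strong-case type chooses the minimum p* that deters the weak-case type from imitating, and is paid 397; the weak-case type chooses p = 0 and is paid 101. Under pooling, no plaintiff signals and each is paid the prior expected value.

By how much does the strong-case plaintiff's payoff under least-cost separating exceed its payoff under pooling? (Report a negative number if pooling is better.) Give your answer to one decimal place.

-80.2

Least-cost separating signal: p* solves 101 = 397 − 46·p*, so p* = (397 − 101)/46 ≈ 6.4348.
Strong-case type's separating payoff: 397 − 35 × p* = 397 − 35 × (397 − 101)/46 = 397 − 10360/46 ≈ 171.783.
Pooling payoff: 0.51 × 397 + 0.49 × 101 = 251.96.
Difference: 171.783 − 251.96 = -80.177, i.e. -80.2 to one decimal place.
The strong-case type would prefer the pooling outcome.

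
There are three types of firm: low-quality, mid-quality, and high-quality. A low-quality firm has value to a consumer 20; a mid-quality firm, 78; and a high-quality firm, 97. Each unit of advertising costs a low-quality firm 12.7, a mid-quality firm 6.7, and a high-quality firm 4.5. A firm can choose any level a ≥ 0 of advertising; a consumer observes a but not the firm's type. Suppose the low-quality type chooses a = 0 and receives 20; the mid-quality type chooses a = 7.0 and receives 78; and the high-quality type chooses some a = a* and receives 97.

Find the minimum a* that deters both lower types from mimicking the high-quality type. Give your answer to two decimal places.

Mid-quality type (on-path payoff 78 − 6.7×7.0 = 31.1) won't mimic when 31.1 ≥ 97 − 6.7·a*, i.e. a* ≥ 9.84.
Low-quality type (on-path payoff 20) won't mimic when 20 ≥ 97 − 12.7·a*, i.e. a* ≥ 6.06.
Both must hold, so a* = max(6.06, 9.84) = 9.84. The mid-quality type's constraint binds.

9.84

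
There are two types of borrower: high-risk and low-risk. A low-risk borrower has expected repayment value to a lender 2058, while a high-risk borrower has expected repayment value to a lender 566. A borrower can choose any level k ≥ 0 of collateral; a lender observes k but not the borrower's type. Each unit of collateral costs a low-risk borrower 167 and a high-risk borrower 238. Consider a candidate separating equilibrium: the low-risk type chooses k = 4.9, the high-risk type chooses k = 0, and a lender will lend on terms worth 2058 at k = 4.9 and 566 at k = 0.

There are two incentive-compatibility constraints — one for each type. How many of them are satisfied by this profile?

Low-risk type: signal → 2058 − 167 × 4.9 = 1239.7; deviate to 0 → 566. IC holds (1239.7 ≥ 566).
High-risk type: stay at 0 → 566; mimic → 2058 − 238 × 4.9 = 891.8. IC fails (566 < 891.8).
1 of 2 constraints hold, so this profile is not an equilibrium.

1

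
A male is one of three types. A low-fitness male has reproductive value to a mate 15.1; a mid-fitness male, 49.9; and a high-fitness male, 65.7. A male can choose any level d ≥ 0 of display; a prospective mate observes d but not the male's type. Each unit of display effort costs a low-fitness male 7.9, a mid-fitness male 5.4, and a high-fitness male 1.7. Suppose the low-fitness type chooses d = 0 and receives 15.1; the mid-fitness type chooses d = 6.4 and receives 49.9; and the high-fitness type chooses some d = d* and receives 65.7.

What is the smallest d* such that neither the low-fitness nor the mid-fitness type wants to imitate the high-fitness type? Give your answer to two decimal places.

Low-fitness type (on-path payoff 15.1) won't mimic when 15.1 ≥ 65.7 − 7.9·d*, i.e. d* ≥ 6.41.
Mid-fitness type (on-path payoff 49.9 − 5.4×6.4 = 15.34) won't mimic when 15.34 ≥ 65.7 − 5.4·d*, i.e. d* ≥ 9.33.
Both must hold, so d* = max(6.41, 9.33) = 9.33. The mid-fitness type's constraint binds.

9.33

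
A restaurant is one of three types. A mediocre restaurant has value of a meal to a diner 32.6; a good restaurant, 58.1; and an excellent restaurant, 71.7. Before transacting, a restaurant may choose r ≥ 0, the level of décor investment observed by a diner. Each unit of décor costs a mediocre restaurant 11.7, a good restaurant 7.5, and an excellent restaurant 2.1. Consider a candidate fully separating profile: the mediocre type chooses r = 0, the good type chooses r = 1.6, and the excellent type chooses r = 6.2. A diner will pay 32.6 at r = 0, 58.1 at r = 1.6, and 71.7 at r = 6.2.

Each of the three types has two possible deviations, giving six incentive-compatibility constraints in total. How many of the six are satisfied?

5

Mediocre (own payoff 32.6): to r=1.6 gives 58.1 − 11.7×1.6 = 39.38 → profitable ✗; to r=6.2 gives 71.7 − 11.7×6.2 = -0.84 → no gain ✓.
Good (own payoff 58.1 − 7.5×1.6 = 46.1): to r=0 gives 32.6 → no gain ✓; to r=6.2 gives 71.7 − 7.5×6.2 = 25.2 → no gain ✓.
Excellent (own payoff 71.7 − 2.1×6.2 = 58.68): to r=0 gives 32.6 → no gain ✓; to r=1.6 gives 58.1 − 2.1×1.6 = 54.74 → no gain ✓.
5 of the 6 constraints hold; not an equilibrium.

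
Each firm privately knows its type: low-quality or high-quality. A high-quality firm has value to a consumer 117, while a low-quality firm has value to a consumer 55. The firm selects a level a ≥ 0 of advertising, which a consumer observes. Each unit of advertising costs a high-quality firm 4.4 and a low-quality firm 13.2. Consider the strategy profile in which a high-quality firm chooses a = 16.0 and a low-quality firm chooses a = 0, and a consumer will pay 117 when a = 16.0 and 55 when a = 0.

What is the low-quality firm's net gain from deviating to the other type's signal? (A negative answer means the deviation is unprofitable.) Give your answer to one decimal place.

-149.2

Playing a = 0 the low-quality firm receives 55.
Deviating to a = 16.0 brings payment 117 at cost 13.2 × 16.0 = 211.2, netting -94.2.
Gain from deviating: -94.2 − 55 = -149.2.
The gain is negative, so the low-quality type's incentive-compatibility constraint is satisfied.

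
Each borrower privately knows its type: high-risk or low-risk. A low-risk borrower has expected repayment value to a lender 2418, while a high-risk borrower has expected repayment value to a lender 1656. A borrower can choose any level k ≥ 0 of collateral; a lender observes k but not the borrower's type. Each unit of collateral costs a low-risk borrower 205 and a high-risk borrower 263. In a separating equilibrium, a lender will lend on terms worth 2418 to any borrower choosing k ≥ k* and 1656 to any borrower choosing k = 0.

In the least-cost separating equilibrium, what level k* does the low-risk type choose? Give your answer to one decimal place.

A high-risk borrower choosing k = 0 receives 1656.
Imitating at k* instead would pay 2418 at cost 263·k*, netting 2418 − 263·k*.
Indifference: 1656 = 2418 − 263·k*, so k* = (2418 − 1656) / 263 ≈ 2.9.
This is the high-risk type's binding incentive-compatibility constraint; any k ≥ 2.9 sustains separation on that side.

2.9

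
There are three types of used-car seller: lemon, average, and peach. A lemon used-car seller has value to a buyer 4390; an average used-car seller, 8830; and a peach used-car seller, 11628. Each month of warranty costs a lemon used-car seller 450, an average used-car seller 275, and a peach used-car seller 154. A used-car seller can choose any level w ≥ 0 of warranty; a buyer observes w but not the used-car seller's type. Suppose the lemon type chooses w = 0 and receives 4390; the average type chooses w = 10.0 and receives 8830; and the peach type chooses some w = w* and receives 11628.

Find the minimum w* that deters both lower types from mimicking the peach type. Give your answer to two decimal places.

Average type (on-path payoff 8830 − 275×10.0 = 6080) won't mimic when 6080 ≥ 11628 − 275·w*, i.e. w* ≥ 20.17.
Lemon type (on-path payoff 4390) won't mimic when 4390 ≥ 11628 − 450·w*, i.e. w* ≥ 16.08.
Both must hold, so w* = max(16.08, 20.17) = 20.17. The average type's constraint binds.

20.17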